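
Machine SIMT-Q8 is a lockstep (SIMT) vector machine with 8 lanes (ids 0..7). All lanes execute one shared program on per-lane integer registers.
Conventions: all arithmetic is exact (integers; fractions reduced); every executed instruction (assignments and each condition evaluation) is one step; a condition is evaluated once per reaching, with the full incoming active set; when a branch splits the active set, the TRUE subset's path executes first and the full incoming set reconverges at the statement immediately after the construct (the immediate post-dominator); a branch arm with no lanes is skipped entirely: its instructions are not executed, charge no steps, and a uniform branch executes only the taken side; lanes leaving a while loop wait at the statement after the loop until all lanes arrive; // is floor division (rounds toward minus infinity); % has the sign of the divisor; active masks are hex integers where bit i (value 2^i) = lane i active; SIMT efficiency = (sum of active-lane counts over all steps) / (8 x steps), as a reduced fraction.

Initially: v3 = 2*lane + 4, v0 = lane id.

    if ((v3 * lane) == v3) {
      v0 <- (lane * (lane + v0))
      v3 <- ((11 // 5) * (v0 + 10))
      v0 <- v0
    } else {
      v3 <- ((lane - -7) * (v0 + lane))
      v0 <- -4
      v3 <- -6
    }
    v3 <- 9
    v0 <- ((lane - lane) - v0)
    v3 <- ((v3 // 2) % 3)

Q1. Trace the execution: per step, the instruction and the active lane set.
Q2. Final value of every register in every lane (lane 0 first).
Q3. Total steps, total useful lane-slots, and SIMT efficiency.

step 0: eval ((v3 * lane) == v3)     0xff
step 1: v0 <- (lane * (lane + v0))   0x02
step 2: v3 <- ((11 // 5) * (v0 + 10)) 0x02
step 3: v0 <- v0                     0x02
step 4: v3 <- ((lane - -7) * (v0 + lane)) 0xfd
step 5: v0 <- -4                     0xfd
step 6: v3 <- -6                     0xfd
step 7: v3 <- 9                      0xff
step 8: v0 <- ((lane - lane) - v0)   0xff
step 9: v3 <- ((v3 // 2) % 3)        0xff

Answer: 10 steps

v3: 1,1,1,1,1,1,1,1
v0: 4,-2,4,4,4,4,4,4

steps = 10; useful = 56; efficiency = 56/80 = 7/10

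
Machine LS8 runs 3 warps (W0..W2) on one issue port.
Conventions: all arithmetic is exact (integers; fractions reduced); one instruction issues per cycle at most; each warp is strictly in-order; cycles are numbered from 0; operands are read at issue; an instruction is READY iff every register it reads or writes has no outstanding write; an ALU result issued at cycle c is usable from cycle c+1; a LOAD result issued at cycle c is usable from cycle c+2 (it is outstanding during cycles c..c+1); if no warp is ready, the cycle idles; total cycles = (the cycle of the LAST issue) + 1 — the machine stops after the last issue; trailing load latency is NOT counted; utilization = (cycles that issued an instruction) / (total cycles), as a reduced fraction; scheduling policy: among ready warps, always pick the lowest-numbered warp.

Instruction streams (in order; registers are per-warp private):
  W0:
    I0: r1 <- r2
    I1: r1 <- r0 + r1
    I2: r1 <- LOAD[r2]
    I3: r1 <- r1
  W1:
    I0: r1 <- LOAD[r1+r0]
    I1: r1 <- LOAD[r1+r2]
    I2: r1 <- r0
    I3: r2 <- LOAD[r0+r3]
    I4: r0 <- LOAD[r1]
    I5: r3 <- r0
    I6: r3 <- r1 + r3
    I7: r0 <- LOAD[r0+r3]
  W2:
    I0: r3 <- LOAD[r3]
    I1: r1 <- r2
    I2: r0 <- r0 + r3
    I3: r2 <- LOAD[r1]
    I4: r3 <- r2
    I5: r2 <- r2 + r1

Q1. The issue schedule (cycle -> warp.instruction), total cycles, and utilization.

cycle 0: W0.I0
cycle 1: W0.I1
cycle 2: W0.I2
cycle 3: W1.I0
cycle 4: W0.I3
cycle 5: W1.I1
cycle 6: W2.I0
cycle 7: W1.I2
cycle 8: W1.I3
cycle 9: W1.I4
cycle 10: W2.I1
cycle 11: W1.I5
cycle 12: W1.I6
cycle 13: W1.I7
cycle 14: W2.I2
cycle 15: W2.I3
cycle 16: idle
cycle 17: W2.I4
cycle 18: W2.I5

Answer: 19 cycles, utilization 18/19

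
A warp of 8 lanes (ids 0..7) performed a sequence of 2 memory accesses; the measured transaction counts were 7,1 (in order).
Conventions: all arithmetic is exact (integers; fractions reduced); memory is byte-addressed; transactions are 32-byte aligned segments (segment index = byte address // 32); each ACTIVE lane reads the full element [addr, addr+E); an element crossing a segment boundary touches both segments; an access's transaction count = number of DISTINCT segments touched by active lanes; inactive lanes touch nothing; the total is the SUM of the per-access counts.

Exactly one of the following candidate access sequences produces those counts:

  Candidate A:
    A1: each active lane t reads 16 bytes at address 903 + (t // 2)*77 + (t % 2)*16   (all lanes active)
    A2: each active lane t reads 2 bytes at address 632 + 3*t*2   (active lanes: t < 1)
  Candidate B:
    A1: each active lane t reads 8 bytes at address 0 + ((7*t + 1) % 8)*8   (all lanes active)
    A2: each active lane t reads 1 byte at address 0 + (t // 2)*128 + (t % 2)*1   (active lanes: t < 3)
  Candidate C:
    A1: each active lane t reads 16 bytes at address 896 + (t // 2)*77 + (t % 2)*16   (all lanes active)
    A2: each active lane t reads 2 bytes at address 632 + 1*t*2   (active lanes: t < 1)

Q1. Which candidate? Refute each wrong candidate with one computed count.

A: A1 gives 8 transactions, not 7
B: A1 gives 2 transactions, not 7
C: all counts match (7,1)

Answer: C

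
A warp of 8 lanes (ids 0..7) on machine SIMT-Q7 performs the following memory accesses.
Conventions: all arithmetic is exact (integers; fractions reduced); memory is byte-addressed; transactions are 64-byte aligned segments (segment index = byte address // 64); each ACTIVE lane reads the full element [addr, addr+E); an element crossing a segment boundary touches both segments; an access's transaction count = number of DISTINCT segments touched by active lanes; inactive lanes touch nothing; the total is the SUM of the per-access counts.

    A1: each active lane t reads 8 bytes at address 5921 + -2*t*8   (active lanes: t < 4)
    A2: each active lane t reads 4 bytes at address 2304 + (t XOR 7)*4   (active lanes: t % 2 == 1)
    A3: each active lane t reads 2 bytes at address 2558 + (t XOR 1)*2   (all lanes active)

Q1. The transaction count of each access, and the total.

A1: 2 transactions
A2: 1 transaction
A3: 2 transactions

Answer: 2,1,2; total 5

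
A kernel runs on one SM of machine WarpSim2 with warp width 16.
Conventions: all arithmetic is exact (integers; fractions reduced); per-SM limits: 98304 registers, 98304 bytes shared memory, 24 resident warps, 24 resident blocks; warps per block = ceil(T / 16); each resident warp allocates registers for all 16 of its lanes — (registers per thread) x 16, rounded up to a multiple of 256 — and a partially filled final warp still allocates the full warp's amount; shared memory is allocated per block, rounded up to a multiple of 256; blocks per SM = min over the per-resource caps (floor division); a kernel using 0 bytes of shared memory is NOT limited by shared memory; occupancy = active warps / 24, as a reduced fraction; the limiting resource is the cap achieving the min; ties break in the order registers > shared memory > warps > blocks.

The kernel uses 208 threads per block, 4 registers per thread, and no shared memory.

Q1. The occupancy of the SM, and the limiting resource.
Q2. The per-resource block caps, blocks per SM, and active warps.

Answer: occupancy 13/24, limited by warps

registers: 29 blocks
shared memory: no limit (kernel uses none)
warps: 1 block
blocks: 24 blocks

Answer: 1 block, 13 active warps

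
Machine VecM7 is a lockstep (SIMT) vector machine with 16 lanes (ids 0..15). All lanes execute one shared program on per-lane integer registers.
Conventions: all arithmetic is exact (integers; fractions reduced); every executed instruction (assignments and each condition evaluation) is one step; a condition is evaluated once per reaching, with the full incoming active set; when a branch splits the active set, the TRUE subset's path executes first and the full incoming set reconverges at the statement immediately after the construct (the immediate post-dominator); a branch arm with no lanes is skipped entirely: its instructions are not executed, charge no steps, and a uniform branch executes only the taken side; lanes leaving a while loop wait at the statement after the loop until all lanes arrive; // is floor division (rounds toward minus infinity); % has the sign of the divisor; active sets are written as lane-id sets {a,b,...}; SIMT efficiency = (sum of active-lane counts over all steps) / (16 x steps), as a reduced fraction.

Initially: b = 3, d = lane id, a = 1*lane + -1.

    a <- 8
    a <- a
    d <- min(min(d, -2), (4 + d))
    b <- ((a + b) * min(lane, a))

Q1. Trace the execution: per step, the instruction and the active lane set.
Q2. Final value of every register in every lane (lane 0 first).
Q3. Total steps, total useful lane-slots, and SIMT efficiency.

step 0: a <- 8                       {0,1,2,3,4,5,6,7,8,9,10,11,12,13,14,15}
step 1: a <- a                       {0,1,2,3,4,5,6,7,8,9,10,11,12,13,14,15}
step 2: d <- min(min(d, -2), (4 + d)) {0,1,2,3,4,5,6,7,8,9,10,11,12,13,14,15}
step 3: b <- ((a + b) * min(lane, a)) {0,1,2,3,4,5,6,7,8,9,10,11,12,13,14,15}

Answer: 4 steps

b: 0,11,22,33,44,55,66,77,88,88,88,88,88,88,88,88
d: -2,-2,-2,-2,-2,-2,-2,-2,-2,-2,-2,-2,-2,-2,-2,-2
a: 8,8,8,8,8,8,8,8,8,8,8,8,8,8,8,8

steps = 4; useful = 64; efficiency = 64/64 = 1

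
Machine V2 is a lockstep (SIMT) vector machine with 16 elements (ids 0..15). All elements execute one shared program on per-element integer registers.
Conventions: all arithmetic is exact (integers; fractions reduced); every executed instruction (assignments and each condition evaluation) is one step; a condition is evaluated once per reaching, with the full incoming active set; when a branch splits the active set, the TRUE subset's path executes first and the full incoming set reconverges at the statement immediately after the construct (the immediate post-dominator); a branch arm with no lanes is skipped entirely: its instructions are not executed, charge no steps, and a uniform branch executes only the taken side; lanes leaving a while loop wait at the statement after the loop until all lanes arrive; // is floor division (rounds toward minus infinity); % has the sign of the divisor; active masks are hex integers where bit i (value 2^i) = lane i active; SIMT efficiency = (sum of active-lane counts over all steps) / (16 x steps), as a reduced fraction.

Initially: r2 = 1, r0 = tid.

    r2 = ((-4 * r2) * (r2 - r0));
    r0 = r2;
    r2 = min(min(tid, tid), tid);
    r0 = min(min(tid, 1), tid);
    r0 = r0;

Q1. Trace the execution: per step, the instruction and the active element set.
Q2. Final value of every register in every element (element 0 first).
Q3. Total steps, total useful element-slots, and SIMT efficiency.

step 0: r2 <- ((-4 * r2) * (r2 - r0)) 0xffff
step 1: r0 <- r2                     0xffff
step 2: r2 <- min(min(tid, tid), tid) 0xffff
step 3: r0 <- min(min(tid, 1), tid)  0xffff
step 4: r0 <- r0                     0xffff

Answer: 5 steps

r2: 0,1,2,3,4,5,6,7,8,9,10,11,12,13,14,15
r0: 0,1,1,1,1,1,1,1,1,1,1,1,1,1,1,1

steps = 5; useful = 80; efficiency = 80/80 = 1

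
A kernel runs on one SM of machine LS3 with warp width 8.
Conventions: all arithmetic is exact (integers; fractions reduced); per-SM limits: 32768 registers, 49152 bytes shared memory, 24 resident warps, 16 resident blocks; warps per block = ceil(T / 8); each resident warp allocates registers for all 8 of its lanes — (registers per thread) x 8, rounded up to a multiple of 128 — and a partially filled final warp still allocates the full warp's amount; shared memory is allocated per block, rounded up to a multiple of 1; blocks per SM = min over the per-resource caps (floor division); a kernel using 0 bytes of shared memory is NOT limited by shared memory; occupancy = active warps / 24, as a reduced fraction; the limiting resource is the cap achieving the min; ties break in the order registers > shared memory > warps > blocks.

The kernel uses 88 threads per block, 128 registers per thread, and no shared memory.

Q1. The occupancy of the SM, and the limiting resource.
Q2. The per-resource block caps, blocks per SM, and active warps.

Answer: occupancy 11/12, limited by registers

registers: 2 blocks
shared memory: no limit (kernel uses none)
warps: 2 blocks
blocks: 16 blocks

Answer: 2 blocks, 22 active warps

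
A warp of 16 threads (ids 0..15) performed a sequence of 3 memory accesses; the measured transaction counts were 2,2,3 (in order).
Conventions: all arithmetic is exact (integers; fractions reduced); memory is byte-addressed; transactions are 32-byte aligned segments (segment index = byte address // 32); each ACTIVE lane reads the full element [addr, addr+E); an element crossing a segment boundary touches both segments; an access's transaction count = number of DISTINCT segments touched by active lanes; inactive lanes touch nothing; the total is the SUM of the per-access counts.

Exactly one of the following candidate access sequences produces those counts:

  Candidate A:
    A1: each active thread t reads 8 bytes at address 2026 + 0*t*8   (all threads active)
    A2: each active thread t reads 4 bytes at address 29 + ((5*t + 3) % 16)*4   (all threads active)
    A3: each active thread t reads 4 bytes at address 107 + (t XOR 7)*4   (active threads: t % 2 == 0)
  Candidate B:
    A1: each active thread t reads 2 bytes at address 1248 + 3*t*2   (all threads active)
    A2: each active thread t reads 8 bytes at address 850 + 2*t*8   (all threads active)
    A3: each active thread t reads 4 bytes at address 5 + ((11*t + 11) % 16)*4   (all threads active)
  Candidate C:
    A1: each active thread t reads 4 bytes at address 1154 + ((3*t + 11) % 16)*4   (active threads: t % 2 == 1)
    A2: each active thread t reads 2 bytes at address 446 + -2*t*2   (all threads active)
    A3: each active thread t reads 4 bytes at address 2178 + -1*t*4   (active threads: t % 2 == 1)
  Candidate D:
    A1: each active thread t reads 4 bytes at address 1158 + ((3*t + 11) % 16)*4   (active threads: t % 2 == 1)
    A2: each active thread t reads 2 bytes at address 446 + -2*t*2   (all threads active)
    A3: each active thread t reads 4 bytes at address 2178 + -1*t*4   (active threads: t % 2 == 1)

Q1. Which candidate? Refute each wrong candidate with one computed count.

A: A1 gives 1 transaction, not 2
B: A1 gives 3 transactions, not 2
D: A1 gives 3 transactions, not 2
C: all counts match (2,2,3)

Answer: C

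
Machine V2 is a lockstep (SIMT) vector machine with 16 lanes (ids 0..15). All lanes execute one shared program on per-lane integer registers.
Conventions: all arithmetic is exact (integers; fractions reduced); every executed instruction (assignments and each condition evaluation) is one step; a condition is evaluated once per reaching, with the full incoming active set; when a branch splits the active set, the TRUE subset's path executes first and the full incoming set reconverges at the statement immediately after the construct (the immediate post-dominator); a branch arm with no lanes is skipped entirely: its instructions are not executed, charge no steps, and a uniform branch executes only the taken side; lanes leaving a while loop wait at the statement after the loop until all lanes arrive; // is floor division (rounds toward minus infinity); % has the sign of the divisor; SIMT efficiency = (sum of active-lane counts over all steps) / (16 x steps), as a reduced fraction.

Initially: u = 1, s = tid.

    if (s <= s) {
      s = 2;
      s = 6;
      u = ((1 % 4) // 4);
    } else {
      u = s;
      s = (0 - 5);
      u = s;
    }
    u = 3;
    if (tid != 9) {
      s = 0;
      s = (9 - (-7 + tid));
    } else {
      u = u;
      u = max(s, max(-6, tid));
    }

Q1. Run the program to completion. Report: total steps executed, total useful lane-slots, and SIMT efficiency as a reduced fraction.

Answer: 10 steps, 128 useful, 4/5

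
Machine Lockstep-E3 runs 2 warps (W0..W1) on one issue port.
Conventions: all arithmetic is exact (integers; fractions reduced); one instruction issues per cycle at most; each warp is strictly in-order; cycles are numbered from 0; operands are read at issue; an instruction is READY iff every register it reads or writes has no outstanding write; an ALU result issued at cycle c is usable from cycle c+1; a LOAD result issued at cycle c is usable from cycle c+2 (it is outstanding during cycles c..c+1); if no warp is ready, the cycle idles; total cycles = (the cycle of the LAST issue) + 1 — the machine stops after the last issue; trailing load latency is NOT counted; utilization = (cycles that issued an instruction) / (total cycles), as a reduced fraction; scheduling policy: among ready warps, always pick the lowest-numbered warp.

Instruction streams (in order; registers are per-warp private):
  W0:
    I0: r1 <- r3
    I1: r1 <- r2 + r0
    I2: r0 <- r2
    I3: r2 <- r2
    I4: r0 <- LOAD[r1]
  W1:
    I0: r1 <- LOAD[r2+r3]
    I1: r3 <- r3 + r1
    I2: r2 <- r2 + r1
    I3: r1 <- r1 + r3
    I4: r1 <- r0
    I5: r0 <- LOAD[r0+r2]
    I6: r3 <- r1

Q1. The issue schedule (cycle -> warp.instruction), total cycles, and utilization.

cycle 0: W0.I0
cycle 1: W0.I1
cycle 2: W0.I2
cycle 3: W0.I3
cycle 4: W0.I4
cycle 5: W1.I0
cycle 6: idle
cycle 7: W1.I1
cycle 8: W1.I2
cycle 9: W1.I3
cycle 10: W1.I4
cycle 11: W1.I5
cycle 12: W1.I6

Answer: 13 cycles, utilization 12/13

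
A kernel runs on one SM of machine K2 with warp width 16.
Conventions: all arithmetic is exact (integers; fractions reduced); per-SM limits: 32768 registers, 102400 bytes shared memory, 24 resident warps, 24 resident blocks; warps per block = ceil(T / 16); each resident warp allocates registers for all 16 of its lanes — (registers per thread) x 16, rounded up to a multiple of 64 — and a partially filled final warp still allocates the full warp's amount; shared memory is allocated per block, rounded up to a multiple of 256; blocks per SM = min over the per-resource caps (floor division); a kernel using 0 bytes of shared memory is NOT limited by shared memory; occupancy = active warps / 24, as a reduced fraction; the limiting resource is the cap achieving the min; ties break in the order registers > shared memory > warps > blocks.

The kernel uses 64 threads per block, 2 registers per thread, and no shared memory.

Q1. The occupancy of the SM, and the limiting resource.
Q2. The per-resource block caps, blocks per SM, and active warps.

Answer: occupancy 1, limited by warps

registers: 128 blocks
shared memory: no limit (kernel uses none)
warps: 6 blocks
blocks: 24 blocks

Answer: 6 blocks, 24 active warps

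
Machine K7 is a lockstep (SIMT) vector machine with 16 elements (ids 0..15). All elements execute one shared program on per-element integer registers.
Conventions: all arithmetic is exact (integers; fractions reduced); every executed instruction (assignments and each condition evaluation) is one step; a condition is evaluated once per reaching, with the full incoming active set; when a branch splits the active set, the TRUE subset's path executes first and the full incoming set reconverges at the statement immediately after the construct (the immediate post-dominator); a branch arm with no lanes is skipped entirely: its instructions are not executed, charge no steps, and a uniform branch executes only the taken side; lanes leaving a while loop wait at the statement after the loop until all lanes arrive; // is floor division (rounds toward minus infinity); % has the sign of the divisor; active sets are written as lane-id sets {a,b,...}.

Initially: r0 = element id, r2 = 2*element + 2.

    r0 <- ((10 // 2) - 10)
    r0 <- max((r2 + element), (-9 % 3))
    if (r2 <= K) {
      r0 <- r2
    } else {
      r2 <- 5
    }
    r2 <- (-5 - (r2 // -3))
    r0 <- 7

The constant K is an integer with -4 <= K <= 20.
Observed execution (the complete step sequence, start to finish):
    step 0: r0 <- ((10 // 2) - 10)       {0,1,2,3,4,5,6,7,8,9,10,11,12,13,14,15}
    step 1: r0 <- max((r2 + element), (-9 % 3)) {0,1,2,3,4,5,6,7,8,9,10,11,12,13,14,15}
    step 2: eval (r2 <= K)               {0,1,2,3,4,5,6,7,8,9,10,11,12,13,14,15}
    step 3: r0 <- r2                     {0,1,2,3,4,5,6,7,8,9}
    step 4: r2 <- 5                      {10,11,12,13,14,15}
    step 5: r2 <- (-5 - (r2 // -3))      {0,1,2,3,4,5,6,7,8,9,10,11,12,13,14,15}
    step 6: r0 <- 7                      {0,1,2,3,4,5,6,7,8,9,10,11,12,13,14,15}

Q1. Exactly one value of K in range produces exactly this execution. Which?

Answer: K = 20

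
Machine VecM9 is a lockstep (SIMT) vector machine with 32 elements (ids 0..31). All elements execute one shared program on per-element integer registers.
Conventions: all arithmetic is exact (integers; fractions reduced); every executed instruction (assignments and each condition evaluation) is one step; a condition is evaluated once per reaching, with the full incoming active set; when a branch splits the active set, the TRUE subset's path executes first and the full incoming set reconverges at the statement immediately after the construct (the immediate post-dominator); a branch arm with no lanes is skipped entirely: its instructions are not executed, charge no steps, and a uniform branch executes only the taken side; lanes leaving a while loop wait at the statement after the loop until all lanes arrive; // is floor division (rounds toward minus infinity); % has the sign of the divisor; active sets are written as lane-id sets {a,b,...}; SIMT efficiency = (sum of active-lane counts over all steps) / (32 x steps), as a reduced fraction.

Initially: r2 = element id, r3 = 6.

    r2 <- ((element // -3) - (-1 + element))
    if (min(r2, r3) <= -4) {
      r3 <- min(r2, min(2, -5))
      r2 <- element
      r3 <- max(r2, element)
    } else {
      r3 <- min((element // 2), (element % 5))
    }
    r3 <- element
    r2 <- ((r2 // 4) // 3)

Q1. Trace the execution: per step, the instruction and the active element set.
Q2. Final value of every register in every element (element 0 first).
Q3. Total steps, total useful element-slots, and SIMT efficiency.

step 0: r2 <- ((element // -3) - (-1 + element)) {0,1,2,3,4,5,6,7,8,9,10,11,12,13,14,15,16,17,18,19,20,21,22,23,24,25,26,27,28,29,30,31}
step 1: eval (min(r2, r3) <= -4)     {0,1,2,3,4,5,6,7,8,9,10,11,12,13,14,15,16,17,18,19,20,21,22,23,24,25,26,27,28,29,30,31}
step 2: r3 <- min(r2, min(2, -5))    {4,5,6,7,8,9,10,11,12,13,14,15,16,17,18,19,20,21,22,23,24,25,26,27,28,29,30,31}
step 3: r2 <- element                {4,5,6,7,8,9,10,11,12,13,14,15,16,17,18,19,20,21,22,23,24,25,26,27,28,29,30,31}
step 4: r3 <- max(r2, element)       {4,5,6,7,8,9,10,11,12,13,14,15,16,17,18,19,20,21,22,23,24,25,26,27,28,29,30,31}
step 5: r3 <- min((element // 2), (element % 5)) {0,1,2,3}
step 6: r3 <- element                {0,1,2,3,4,5,6,7,8,9,10,11,12,13,14,15,16,17,18,19,20,21,22,23,24,25,26,27,28,29,30,31}
step 7: r2 <- ((r2 // 4) // 3)       {0,1,2,3,4,5,6,7,8,9,10,11,12,13,14,15,16,17,18,19,20,21,22,23,24,25,26,27,28,29,30,31}

Answer: 8 steps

r2: 0,-1,-1,-1,0,0,0,0,0,0,0,0,1,1,1,1,1,1,1,1,1,1,1,1,2,2,2,2,2,2,2,2
r3: 0,1,2,3,4,5,6,7,8,9,10,11,12,13,14,15,16,17,18,19,20,21,22,23,24,25,26,27,28,29,30,31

steps = 8; useful = 216; efficiency = 216/256 = 27/32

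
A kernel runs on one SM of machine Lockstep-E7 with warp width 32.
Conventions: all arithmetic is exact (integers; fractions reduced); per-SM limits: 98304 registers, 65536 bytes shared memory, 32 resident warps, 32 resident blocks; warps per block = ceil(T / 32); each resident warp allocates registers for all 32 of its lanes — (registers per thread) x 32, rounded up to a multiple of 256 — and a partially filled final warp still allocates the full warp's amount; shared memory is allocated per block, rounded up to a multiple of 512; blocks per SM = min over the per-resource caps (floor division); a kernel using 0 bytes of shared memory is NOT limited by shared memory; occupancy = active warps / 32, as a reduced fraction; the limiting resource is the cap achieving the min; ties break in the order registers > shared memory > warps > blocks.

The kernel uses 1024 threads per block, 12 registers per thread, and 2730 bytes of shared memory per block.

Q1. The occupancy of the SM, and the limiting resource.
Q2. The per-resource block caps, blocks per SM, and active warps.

Answer: occupancy 1, limited by warps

registers: 6 blocks
shared memory: 21 blocks
warps: 1 block
blocks: 32 blocks

Answer: 1 block, 32 active warps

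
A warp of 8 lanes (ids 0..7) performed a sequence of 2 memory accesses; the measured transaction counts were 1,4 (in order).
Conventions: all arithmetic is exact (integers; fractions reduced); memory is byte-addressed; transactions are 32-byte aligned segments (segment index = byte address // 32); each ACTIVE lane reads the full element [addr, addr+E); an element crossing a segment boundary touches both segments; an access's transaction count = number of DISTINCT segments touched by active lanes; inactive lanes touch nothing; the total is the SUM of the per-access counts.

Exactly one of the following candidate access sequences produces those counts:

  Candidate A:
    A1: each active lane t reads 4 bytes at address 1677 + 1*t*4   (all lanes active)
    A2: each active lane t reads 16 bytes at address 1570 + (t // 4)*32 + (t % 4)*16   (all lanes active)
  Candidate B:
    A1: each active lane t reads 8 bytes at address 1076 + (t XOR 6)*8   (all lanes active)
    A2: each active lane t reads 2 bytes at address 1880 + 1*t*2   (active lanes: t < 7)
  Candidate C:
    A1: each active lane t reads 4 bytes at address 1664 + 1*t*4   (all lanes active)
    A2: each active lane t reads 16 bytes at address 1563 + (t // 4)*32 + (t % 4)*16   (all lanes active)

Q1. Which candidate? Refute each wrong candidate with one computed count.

A: A1 gives 2 transactions, not 1
B: A1 gives 3 transactions, not 1
C: all counts match (1,4)

Answer: C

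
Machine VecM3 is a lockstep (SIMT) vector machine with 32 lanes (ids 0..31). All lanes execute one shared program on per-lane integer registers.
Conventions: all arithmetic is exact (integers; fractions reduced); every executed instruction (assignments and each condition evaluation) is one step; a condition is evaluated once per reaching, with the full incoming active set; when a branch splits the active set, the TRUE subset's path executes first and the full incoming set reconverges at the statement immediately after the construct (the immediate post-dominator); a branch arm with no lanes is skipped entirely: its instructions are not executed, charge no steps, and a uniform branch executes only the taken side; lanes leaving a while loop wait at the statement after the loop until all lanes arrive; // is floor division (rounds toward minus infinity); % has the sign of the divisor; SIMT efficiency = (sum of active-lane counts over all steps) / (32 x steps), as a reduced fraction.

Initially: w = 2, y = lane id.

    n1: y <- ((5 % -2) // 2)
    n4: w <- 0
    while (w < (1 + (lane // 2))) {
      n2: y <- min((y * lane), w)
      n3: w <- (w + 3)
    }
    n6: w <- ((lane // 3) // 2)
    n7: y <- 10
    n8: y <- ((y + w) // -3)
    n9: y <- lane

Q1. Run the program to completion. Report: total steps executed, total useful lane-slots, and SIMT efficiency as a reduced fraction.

Answer: 25 steps, 530 useful, 53/80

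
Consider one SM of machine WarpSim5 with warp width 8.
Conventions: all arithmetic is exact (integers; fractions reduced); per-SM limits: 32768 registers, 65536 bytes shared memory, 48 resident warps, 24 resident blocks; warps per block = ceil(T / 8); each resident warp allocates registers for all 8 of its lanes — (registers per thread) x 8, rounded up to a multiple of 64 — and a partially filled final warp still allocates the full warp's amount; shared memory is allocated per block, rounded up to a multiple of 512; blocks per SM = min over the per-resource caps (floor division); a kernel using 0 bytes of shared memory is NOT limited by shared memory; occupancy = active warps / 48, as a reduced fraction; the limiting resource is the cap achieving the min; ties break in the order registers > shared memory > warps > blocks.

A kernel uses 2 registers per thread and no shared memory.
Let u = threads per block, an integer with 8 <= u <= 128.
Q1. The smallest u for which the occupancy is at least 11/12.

Answer: u = 9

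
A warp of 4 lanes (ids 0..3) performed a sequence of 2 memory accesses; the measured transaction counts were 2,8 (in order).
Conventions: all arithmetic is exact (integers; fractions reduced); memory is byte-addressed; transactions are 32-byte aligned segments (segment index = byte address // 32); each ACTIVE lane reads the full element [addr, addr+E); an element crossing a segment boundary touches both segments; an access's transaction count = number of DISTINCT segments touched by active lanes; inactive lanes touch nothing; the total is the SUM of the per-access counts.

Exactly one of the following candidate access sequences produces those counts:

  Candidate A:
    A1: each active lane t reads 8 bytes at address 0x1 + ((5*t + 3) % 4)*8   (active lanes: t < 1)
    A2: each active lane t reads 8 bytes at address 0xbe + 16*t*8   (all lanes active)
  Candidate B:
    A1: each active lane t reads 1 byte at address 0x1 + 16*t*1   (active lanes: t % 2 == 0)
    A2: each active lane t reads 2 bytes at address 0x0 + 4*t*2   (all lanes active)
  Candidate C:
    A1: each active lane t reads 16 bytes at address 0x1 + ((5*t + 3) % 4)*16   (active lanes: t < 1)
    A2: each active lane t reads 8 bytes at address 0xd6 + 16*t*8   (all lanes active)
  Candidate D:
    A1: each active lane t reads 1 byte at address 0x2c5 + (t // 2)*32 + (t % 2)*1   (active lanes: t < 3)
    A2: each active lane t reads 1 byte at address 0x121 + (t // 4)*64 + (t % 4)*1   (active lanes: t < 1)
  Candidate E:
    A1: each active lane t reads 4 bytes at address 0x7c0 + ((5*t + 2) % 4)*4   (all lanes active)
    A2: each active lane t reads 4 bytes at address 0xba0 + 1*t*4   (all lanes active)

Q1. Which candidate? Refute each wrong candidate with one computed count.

B: A2 gives 1 transaction, not 8
C: A2 gives 4 transactions, not 8
D: A2 gives 1 transaction, not 8
E: A1 gives 1 transaction, not 2
A: all counts match (2,8)

Answer: A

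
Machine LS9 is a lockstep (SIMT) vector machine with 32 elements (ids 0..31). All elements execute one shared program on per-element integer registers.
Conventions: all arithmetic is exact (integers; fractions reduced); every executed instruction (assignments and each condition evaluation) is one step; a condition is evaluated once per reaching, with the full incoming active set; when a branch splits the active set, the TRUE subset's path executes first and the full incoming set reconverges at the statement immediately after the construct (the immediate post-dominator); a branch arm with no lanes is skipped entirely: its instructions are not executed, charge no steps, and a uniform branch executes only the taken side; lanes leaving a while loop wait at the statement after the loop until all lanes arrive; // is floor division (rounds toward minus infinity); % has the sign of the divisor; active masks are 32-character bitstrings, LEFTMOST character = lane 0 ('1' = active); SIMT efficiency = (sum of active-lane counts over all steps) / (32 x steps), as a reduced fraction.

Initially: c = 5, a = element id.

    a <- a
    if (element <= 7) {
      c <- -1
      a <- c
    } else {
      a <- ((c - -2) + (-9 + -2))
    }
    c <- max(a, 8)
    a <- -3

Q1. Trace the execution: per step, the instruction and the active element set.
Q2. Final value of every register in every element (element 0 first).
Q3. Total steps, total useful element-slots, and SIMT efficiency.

step 0: a <- a                       11111111111111111111111111111111
step 1: eval (element <= 7)          11111111111111111111111111111111
step 2: c <- -1                      11111111000000000000000000000000
step 3: a <- c                       11111111000000000000000000000000
step 4: a <- ((c - -2) + (-9 + -2))  00000000111111111111111111111111
step 5: c <- max(a, 8)               11111111111111111111111111111111
step 6: a <- -3                      11111111111111111111111111111111

Answer: 7 steps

c: 8,8,8,8,8,8,8,8,8,8,8,8,8,8,8,8,8,8,8,8,8,8,8,8,8,8,8,8,8,8,8,8
a: -3,-3,-3,-3,-3,-3,-3,-3,-3,-3,-3,-3,-3,-3,-3,-3,-3,-3,-3,-3,-3,-3,-3,-3,-3,-3,-3,-3,-3,-3,-3,-3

steps = 7; useful = 168; efficiency = 168/224 = 3/4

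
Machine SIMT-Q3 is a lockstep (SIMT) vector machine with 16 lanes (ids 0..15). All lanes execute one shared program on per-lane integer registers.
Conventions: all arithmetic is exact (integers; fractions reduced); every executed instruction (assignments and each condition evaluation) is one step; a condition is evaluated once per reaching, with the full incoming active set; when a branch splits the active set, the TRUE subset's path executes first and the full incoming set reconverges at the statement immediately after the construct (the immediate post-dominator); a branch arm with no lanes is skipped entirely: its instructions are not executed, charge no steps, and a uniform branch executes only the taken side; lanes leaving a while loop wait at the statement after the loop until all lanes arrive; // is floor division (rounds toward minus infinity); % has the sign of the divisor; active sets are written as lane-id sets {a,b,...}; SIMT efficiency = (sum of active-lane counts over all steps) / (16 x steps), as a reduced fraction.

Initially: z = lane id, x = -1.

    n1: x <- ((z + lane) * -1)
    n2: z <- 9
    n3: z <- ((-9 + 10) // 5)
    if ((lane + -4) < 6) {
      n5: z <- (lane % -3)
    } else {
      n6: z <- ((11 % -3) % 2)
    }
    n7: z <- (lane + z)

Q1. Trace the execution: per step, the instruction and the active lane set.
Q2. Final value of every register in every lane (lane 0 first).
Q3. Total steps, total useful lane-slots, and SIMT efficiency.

step 0: x <- ((z + lane) * -1)       {0,1,2,3,4,5,6,7,8,9,10,11,12,13,14,15}
step 1: z <- 9                       {0,1,2,3,4,5,6,7,8,9,10,11,12,13,14,15}
step 2: z <- ((-9 + 10) // 5)        {0,1,2,3,4,5,6,7,8,9,10,11,12,13,14,15}
step 3: eval ((lane + -4) < 6)       {0,1,2,3,4,5,6,7,8,9,10,11,12,13,14,15}
step 4: z <- (lane % -3)             {0,1,2,3,4,5,6,7,8,9}
step 5: z <- ((11 % -3) % 2)         {10,11,12,13,14,15}
step 6: z <- (lane + z)              {0,1,2,3,4,5,6,7,8,9,10,11,12,13,14,15}

Answer: 7 steps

z: 0,-1,1,3,2,4,6,5,7,9,11,12,13,14,15,16
x: 0,-2,-4,-6,-8,-10,-12,-14,-16,-18,-20,-22,-24,-26,-28,-30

steps = 7; useful = 96; efficiency = 96/112 = 6/7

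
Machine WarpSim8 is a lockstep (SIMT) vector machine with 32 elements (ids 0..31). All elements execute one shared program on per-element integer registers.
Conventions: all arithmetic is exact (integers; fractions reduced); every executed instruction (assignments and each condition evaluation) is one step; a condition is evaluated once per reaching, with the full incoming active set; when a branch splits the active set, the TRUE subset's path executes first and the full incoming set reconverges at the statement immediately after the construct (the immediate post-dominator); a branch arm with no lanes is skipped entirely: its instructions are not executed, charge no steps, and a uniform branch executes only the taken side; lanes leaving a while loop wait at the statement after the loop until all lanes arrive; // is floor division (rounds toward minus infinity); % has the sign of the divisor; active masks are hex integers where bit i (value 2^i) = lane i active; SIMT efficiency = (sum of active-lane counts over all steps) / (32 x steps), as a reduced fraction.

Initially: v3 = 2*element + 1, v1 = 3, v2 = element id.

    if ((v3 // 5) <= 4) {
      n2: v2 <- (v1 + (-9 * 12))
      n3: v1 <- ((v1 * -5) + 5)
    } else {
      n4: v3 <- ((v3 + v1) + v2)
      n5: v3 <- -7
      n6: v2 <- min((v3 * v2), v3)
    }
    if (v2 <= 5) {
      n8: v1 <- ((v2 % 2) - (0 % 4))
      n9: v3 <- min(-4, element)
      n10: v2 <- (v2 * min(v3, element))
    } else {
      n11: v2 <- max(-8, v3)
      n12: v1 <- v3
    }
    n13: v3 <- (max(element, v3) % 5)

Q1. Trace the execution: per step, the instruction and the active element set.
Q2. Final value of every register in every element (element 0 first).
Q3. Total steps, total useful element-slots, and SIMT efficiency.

step 0: eval ((v3 // 5) <= 4)        0xffffffff
step 1: v2 <- (v1 + (-9 * 12))       0x00000fff
step 2: v1 <- ((v1 * -5) + 5)        0x00000fff
step 3: v3 <- ((v3 + v1) + v2)       0xfffff000
step 4: v3 <- -7                     0xfffff000
step 5: v2 <- min((v3 * v2), v3)     0xfffff000
step 6: eval (v2 <= 5)               0xffffffff
step 7: v1 <- ((v2 % 2) - (0 % 4))   0xffffffff
step 8: v3 <- min(-4, element)       0xffffffff
step 9: v2 <- (v2 * min(v3, element)) 0xffffffff
step 10: v3 <- (max(element, v3) % 5) 0xffffffff

Answer: 11 steps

v3: 0,1,2,3,4,0,1,2,3,4,0,1,2,3,4,0,1,2,3,4,0,1,2,3,4,0,1,2,3,4,0,1
v1: 1,1,1,1,1,1,1,1,1,1,1,1,0,1,0,1,0,1,0,1,0,1,0,1,0,1,0,1,0,1,0,1
v2: 420,420,420,420,420,420,420,420,420,420,420,420,336,364,392,420,448,476,504,532,560,588,616,644,672,700,728,756,784,812,840,868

steps = 11; useful = 276; efficiency = 276/352 = 69/88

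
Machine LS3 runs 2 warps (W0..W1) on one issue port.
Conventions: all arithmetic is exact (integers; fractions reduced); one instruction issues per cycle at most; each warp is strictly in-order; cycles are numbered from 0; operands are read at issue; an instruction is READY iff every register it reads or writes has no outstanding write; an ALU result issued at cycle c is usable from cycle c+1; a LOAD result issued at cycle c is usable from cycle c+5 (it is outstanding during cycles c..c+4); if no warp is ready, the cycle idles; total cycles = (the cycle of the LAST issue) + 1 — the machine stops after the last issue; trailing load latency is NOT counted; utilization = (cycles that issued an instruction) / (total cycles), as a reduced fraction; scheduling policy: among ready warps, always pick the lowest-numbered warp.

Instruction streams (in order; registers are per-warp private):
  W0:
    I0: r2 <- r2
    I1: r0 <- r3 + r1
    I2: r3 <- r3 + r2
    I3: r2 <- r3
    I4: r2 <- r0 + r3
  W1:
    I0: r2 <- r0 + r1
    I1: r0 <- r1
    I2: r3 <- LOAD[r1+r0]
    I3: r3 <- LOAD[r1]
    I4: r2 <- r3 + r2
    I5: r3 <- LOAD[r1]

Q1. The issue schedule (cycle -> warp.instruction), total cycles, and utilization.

cycle 0: W0.I0
cycle 1: W0.I1
cycle 2: W0.I2
cycle 3: W0.I3
cycle 4: W0.I4
cycle 5: W1.I0
cycle 6: W1.I1
cycle 7: W1.I2
cycle 8: idle
cycle 9: idle
cycle 10: idle
cycle 11: idle
cycle 12: W1.I3
cycle 13: idle
cycle 14: idle
cycle 15: idle
cycle 16: idle
cycle 17: W1.I4
cycle 18: W1.I5

Answer: 19 cycles, utilization 11/19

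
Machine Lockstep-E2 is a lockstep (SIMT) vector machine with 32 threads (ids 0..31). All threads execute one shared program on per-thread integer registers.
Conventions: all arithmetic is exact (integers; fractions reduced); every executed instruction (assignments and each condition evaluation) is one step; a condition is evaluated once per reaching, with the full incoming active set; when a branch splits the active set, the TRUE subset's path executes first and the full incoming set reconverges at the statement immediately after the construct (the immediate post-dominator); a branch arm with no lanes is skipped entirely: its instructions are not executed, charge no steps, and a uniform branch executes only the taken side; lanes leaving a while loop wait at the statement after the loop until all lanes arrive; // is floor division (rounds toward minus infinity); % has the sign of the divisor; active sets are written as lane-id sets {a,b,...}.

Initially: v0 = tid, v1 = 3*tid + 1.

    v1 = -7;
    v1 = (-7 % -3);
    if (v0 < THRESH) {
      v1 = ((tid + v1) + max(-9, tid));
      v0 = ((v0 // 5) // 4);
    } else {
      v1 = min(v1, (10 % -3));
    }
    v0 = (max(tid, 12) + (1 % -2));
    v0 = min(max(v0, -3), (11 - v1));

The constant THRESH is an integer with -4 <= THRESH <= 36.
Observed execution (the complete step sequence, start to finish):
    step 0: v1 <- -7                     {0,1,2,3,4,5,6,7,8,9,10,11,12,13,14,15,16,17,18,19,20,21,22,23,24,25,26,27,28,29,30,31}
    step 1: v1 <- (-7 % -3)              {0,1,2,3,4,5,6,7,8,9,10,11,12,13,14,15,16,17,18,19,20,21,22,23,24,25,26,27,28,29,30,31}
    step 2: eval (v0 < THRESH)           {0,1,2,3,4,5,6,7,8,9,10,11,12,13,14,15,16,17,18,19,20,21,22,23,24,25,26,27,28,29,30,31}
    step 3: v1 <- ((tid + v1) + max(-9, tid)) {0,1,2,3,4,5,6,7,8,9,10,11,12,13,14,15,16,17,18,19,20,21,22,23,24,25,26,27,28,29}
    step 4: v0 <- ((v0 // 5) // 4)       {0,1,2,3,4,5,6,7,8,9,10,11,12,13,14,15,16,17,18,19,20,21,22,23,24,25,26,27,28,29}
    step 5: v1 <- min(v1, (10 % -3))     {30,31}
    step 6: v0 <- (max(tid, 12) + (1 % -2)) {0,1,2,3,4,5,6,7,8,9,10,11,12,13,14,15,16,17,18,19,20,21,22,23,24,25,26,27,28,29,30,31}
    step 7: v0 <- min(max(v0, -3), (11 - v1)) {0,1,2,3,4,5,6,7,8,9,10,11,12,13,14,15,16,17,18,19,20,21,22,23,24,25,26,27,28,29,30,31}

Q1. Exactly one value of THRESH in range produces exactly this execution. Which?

Answer: THRESH = 30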